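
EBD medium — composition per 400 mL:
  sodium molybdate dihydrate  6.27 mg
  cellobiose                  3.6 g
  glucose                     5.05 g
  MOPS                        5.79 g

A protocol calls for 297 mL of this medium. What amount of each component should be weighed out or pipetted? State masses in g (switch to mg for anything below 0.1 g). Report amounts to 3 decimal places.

sodium molybdate dihydrate 4.655 mg; cellobiose 2.673 g; glucose 3.750 g; MOPS 4.299 g

Scale factor = 297 mL / 400 mL = 0.7425.
sodium molybdate dihydrate: 6.27 mg × (297 mL / 400 mL) = 4.655 mg
cellobiose: 3.6 g × (297 mL / 400 mL) = 2.673 g
glucose: 5.05 g × (297 mL / 400 mL) = 3.750 g
MOPS: 5.79 g × (297 mL / 400 mL) = 4.299 g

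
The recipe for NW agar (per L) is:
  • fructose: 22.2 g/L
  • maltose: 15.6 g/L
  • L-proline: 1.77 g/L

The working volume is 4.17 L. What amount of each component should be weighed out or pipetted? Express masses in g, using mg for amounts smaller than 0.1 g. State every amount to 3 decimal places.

Working volume: 4.17 L.
fructose: 22.2 g/L × 4.17 L = 92.574 g
maltose: 15.6 g/L × 4.17 L = 65.052 g
L-proline: 1.77 g/L × 4.17 L = 7.381 g

fructose 92.574 g; maltose 65.052 g; L-proline 7.381 g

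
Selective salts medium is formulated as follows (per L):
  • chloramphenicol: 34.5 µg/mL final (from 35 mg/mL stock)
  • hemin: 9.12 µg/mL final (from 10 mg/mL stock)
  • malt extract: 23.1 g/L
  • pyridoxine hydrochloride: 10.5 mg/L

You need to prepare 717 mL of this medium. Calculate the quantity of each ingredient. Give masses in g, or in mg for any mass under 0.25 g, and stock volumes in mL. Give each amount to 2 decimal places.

chloramphenicol 0.71 mL; hemin 0.65 mL; malt extract 16.56 g; pyridoxine hydrochloride 7.53 mg

Working volume: 717 mL = 0.717 L.
chloramphenicol: dilute stock: 34.5 µg/mL × 717 mL ÷ 35000 µg/mL = 0.71 mL
hemin: V = C2·V2/C1 = 9.12 µg/mL × 717 mL ÷ 10000 µg/mL = 0.65 mL
malt extract: 23.1 g/L × 0.717 L = 16.56 g
pyridoxine hydrochloride: 10.5 mg/L × 0.717 L = 7.53 mg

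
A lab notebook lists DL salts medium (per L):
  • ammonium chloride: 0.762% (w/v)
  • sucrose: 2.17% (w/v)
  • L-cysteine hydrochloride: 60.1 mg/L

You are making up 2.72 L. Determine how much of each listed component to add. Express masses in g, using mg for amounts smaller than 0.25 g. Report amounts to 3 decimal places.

ammonium chloride 20.726 g; sucrose 59.024 g; L-cysteine hydrochloride 163.472 mg

Scale factor relative to 1 L: 2.72.
ammonium chloride: 0.762% w/v = 7.62 g/L → 7.62 × 2.72 L = 20.726 g
sucrose: 2.17 g per 100 mL × 2720 mL ÷ 100 = 59.024 g
L-cysteine hydrochloride: 60.1 mg/L × 2.72 L = 163.472 mg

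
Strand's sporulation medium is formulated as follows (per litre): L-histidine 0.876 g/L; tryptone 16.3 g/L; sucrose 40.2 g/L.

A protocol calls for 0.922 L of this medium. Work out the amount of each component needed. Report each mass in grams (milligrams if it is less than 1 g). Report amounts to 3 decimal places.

L-histidine 807.672 mg; tryptone 15.029 g; sucrose 37.064 g

Working volume: 0.922 L.
L-histidine: 0.876 g/L × 0.922 L = 0.807672 g = 807.672 mg
tryptone: 16.3 g/L × 0.922 L = 15.029 g
sucrose: 40.2 g/L × 0.922 L = 37.064 g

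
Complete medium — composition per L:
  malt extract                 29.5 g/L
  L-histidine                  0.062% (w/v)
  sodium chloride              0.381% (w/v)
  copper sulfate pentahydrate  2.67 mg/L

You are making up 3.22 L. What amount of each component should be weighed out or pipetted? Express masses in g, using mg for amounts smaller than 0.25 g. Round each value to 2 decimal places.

malt extract 94.99 g; L-histidine 2.00 g; sodium chloride 12.27 g; copper sulfate pentahydrate 8.60 mg

Scale factor relative to 1 L: 3.22.
malt extract: 29.5 g/L × 3.22 L = 94.99 g
L-histidine: 0.062% w/v = 0.62 g/L → 0.62 × 3.22 L = 2.00 g
sodium chloride: 0.381% w/v = 3.81 g/L → 3.81 × 3.22 L = 12.27 g
copper sulfate pentahydrate: 2.67 mg/L × 3.22 L = 8.60 mg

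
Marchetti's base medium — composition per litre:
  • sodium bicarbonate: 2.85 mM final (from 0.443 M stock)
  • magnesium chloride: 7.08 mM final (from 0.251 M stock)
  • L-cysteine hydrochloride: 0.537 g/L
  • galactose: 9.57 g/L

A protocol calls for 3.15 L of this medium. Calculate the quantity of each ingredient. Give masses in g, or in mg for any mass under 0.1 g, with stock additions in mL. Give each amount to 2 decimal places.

sodium bicarbonate 20.27 mL; magnesium chloride 88.85 mL; L-cysteine hydrochloride 1.69 g; galactose 30.15 g

Working volume: 3.15 L.
sodium bicarbonate: C1V1 = C2V2 → 2.85 mM × 3150 mL ÷ 443 mM = 20.27 mL
magnesium chloride: V = C2·V2/C1 = 7.08 mM × 3150 mL ÷ 251 mM = 88.85 mL
L-cysteine hydrochloride: 0.537 g/L × 3.15 L = 1.69 g
galactose: 9.57 g/L × 3.15 L = 30.15 g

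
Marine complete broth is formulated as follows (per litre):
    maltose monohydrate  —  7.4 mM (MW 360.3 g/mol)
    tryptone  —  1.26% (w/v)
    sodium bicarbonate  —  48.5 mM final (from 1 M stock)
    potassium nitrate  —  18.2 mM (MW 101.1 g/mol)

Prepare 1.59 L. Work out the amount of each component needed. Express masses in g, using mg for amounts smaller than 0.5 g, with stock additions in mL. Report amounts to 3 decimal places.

maltose monohydrate 4.239 g; tryptone 20.034 g; sodium bicarbonate 77.115 mL; potassium nitrate 2.926 g

Scale factor relative to 1 L: 1.59.
maltose monohydrate: 7.4 mmol/L × 360.3 g/mol × 1.59 L ÷ 1000 = 4.239 g
tryptone: 1.26% w/v = 12.6 g/L → 12.6 × 1.59 L = 20.034 g
sodium bicarbonate: V = C2·V2/C1 = 48.5 mM × 1590 mL ÷ 1000 mM = 77.115 mL
potassium nitrate: 18.2 mmol/L × 101.1 g/mol × 1.59 L ÷ 1000 = 2.926 g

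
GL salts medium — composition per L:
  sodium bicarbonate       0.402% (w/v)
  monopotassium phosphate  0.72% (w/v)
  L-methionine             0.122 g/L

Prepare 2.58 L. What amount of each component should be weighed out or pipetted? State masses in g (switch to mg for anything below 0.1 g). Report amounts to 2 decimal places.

Working volume: 2.58 L.
sodium bicarbonate: 0.402 g per 100 mL × 2580 mL ÷ 100 = 10.37 g
monopotassium phosphate: 0.72 g per 100 mL × 2580 mL ÷ 100 = 18.58 g
L-methionine: 0.122 g/L × 2.58 L = 0.31 g

sodium bicarbonate 10.37 g; monopotassium phosphate 18.58 g; L-methionine 0.31 g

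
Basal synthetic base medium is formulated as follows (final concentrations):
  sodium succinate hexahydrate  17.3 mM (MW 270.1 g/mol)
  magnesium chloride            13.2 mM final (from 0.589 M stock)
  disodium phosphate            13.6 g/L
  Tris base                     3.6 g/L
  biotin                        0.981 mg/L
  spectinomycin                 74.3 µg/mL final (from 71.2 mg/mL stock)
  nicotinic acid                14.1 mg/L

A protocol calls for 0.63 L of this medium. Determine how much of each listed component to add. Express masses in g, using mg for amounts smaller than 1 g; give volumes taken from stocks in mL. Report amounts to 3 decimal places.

sodium succinate hexahydrate 2.944 g; magnesium chloride 14.119 mL; disodium phosphate 8.568 g; Tris base 2.268 g; biotin 0.618 mg; spectinomycin 0.657 mL; nicotinic acid 8.883 mg

Scale factor relative to 1 L: 0.63.
sodium succinate hexahydrate: 17.3 mmol/L × 270.1 g/mol × 0.63 L ÷ 1000 = 2.944 g
magnesium chloride: C1V1 = C2V2 → 13.2 mM × 630 mL ÷ 589 mM = 14.119 mL
disodium phosphate: 13.6 g/L × 0.63 L = 8.568 g
Tris base: 3.6 g/L × 0.63 L = 2.268 g
biotin: 0.981 mg/L × 0.63 L = 0.618 mg
spectinomycin: C1V1 = C2V2 → 74.3 µg/mL × 630 mL ÷ 71200 µg/mL = 0.657 mL
nicotinic acid: 14.1 mg/L × 0.63 L = 8.883 mg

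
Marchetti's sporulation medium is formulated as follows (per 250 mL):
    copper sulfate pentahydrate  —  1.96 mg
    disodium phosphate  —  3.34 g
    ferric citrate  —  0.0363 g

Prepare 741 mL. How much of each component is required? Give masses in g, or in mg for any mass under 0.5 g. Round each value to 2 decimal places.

Scale factor = 741 mL / 250 mL = 2.964.
copper sulfate pentahydrate: 1.96 mg × (741 mL / 250 mL) = 5.81 mg
disodium phosphate: 3.34 g × (741 mL / 250 mL) = 9.90 g
ferric citrate: 0.0363 g × (741 mL / 250 mL) = 0.107593 g = 107.59 mg

copper sulfate pentahydrate 5.81 mg; disodium phosphate 9.90 g; ferric citrate 107.59 mg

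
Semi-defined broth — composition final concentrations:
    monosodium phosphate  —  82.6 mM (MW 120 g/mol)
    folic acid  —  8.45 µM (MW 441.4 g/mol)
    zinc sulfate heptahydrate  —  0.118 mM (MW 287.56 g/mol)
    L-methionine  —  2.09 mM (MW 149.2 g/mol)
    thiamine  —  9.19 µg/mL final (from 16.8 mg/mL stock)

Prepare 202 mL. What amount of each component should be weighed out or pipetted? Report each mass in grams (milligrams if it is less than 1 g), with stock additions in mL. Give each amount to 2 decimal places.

Target volume = 202 mL = 0.202 L.
monosodium phosphate: 82.6 mmol/L × 120 g/mol × 0.202 L ÷ 1000 = 2.00 g
folic acid: 8.45 µmol/L × 441.4 g/mol × 0.202 L ÷ 1000 = 0.75 mg
zinc sulfate heptahydrate: 0.118 mmol/L × 287.56 mg/mmol × 0.202 L = 6.85 mg
L-methionine: 2.09 mmol/L × 149.2 mg/mmol × 0.202 L = 62.99 mg
thiamine: C1V1 = C2V2 → 9.19 µg/mL × 202 mL ÷ 16800 µg/mL = 0.11 mL

monosodium phosphate 2.00 g; folic acid 0.75 mg; zinc sulfate heptahydrate 6.85 mg; L-methionine 62.99 mg; thiamine 0.11 mL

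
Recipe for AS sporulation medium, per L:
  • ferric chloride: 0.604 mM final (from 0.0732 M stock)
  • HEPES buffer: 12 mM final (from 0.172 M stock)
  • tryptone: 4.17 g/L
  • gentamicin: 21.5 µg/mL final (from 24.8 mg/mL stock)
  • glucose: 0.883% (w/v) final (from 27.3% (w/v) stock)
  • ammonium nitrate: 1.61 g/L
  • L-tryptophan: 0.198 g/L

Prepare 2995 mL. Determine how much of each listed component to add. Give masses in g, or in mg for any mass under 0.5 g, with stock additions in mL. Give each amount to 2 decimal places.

ferric chloride 24.71 mL; HEPES buffer 208.95 mL; tryptone 12.49 g; gentamicin 2.60 mL; glucose 96.87 mL; ammonium nitrate 4.82 g; L-tryptophan 0.59 g

Working volume: 2995 mL = 2.995 L.
ferric chloride: dilute stock: 0.604 mM × 2995 mL ÷ 73.2 mM = 24.71 mL
HEPES buffer: V = C2·V2/C1 = 12 mM × 2995 mL ÷ 172 mM = 208.95 mL
tryptone: 4.17 g/L × 2.995 L = 12.49 g
gentamicin: V = C2·V2/C1 = 21.5 µg/mL × 2995 mL ÷ 24800 µg/mL = 2.60 mL
glucose: C1V1 = C2V2 → 0.883% ÷ 27.3% × 2995 mL = 96.87 mL
ammonium nitrate: 1.61 g/L × 2.995 L = 4.82 g
L-tryptophan: 0.198 g/L × 2.995 L = 0.59 g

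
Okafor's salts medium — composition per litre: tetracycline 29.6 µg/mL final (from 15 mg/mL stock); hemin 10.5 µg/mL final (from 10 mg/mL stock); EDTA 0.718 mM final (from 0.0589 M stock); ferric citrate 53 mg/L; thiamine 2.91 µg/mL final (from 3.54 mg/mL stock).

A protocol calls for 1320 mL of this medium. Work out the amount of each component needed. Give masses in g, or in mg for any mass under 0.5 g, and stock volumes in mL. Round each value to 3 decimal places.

tetracycline 2.605 mL; hemin 1.386 mL; EDTA 16.091 mL; ferric citrate 69.960 mg; thiamine 1.085 mL

Target volume = 1320 mL = 1.32 L.
tetracycline: dilute stock: 29.6 µg/mL × 1320 mL ÷ 15000 µg/mL = 2.605 mL
hemin: dilute stock: 10.5 µg/mL × 1320 mL ÷ 10000 µg/mL = 1.386 mL
EDTA: dilute stock: 0.718 mM × 1320 mL ÷ 58.9 mM = 16.091 mL
ferric citrate: 53 mg/L × 1.32 L = 69.960 mg
thiamine: C1V1 = C2V2 → 2.91 µg/mL × 1320 mL ÷ 3540 µg/mL = 1.085 mL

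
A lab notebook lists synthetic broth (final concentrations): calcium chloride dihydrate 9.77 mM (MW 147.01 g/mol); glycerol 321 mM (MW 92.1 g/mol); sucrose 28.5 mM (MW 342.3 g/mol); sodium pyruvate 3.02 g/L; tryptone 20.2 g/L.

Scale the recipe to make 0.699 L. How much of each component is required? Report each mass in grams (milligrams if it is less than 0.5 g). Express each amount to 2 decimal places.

Working volume: 0.699 L.
calcium chloride dihydrate: 9.77 mmol/L × 147.01 g/mol × 0.699 L ÷ 1000 = 1.00 g
glycerol: 321 mmol/L × 92.1 g/mol × 0.699 L ÷ 1000 = 20.67 g
sucrose: 28.5 mmol/L × 342.3 g/mol × 0.699 L ÷ 1000 = 6.82 g
sodium pyruvate: 3.02 g/L × 0.699 L = 2.11 g
tryptone: 20.2 g/L × 0.699 L = 14.12 g

calcium chloride dihydrate 1.00 g; glycerol 20.67 g; sucrose 6.82 g; sodium pyruvate 2.11 g; tryptone 14.12 g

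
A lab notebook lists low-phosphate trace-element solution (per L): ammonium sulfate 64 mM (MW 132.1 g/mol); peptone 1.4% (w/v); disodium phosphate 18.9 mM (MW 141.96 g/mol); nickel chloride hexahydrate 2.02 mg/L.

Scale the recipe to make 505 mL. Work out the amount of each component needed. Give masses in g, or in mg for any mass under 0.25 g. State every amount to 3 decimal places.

ammonium sulfate 4.269 g; peptone 7.070 g; disodium phosphate 1.355 g; nickel chloride hexahydrate 1.020 mg

Working volume: 505 mL = 0.505 L.
ammonium sulfate: 64 mmol/L × 132.1 g/mol × 0.505 L ÷ 1000 = 4.269 g
peptone: 1.4% w/v = 14 g/L → 14 × 0.505 L = 7.070 g
disodium phosphate: 18.9 mmol/L × 141.96 g/mol × 0.505 L ÷ 1000 = 1.355 g
nickel chloride hexahydrate: 2.02 mg/L × 0.505 L = 1.020 mg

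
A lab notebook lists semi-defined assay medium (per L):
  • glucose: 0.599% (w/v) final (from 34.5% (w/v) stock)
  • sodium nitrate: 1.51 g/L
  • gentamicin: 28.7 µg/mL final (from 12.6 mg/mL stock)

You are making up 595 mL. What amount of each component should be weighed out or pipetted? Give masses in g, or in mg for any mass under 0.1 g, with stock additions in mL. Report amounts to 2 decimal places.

glucose 10.33 mL; sodium nitrate 0.90 g; gentamicin 1.36 mL

Target volume = 595 mL = 0.595 L.
glucose: V = C2·V2/C1 = 0.599% ÷ 34.5% × 595 mL = 10.33 mL
sodium nitrate: 1.51 g/L × 0.595 L = 0.90 g
gentamicin: dilute stock: 28.7 µg/mL × 595 mL ÷ 12600 µg/mL = 1.36 mL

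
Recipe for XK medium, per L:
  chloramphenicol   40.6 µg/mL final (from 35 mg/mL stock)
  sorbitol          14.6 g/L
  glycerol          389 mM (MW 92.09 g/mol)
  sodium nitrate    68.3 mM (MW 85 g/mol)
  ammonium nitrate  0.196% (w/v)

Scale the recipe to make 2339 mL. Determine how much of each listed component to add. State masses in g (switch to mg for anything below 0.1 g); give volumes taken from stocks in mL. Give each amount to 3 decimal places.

chloramphenicol 2.713 mL; sorbitol 34.149 g; glycerol 83.790 g; sodium nitrate 13.579 g; ammonium nitrate 4.584 g

Scale factor relative to 1 L: 2.339.
chloramphenicol: C1V1 = C2V2 → 40.6 µg/mL × 2339 mL ÷ 35000 µg/mL = 2.713 mL
sorbitol: 14.6 g/L × 2.339 L = 34.149 g
glycerol: 389 mmol/L × 92.09 g/mol × 2.339 L ÷ 1000 = 83.790 g
sodium nitrate: 68.3 mmol/L × 85 g/mol × 2.339 L ÷ 1000 = 13.579 g
ammonium nitrate: 0.196 g per 100 mL × 2339 mL ÷ 100 = 4.584 g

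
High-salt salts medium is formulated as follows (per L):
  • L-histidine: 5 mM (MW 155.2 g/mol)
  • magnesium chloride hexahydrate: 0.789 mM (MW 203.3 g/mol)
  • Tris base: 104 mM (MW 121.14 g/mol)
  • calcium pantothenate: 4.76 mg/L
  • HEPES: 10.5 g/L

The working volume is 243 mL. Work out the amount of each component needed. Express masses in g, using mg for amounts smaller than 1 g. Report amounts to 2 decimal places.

L-histidine 188.57 mg; magnesium chloride hexahydrate 38.98 mg; Tris base 3.06 g; calcium pantothenate 1.16 mg; HEPES 2.55 g

Working volume: 243 mL = 0.243 L.
L-histidine: 5 mmol/L × 155.2 mg/mmol × 0.243 L = 188.57 mg
magnesium chloride hexahydrate: 0.789 mmol/L × 203.3 mg/mmol × 0.243 L = 38.98 mg
Tris base: 104 mmol/L × 121.14 g/mol × 0.243 L ÷ 1000 = 3.06 g
calcium pantothenate: 4.76 mg/L × 0.243 L = 1.16 mg
HEPES: 10.5 g/L × 0.243 L = 2.55 g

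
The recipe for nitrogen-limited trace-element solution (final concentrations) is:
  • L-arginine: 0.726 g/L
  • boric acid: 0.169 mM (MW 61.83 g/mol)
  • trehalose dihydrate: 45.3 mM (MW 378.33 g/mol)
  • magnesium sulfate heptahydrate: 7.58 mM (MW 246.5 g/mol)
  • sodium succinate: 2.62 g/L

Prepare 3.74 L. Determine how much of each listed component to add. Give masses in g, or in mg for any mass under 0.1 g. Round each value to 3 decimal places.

L-arginine 2.715 g; boric acid 39.080 mg; trehalose dihydrate 64.097 g; magnesium sulfate heptahydrate 6.988 g; sodium succinate 9.799 g

Working volume: 3.74 L.
L-arginine: 0.726 g/L × 3.74 L = 2.715 g
boric acid: 0.169 mmol/L × 61.83 mg/mmol × 3.74 L = 39.080 mg
trehalose dihydrate: 45.3 mmol/L × 378.33 g/mol × 3.74 L ÷ 1000 = 64.097 g
magnesium sulfate heptahydrate: 7.58 mmol/L × 246.5 g/mol × 3.74 L ÷ 1000 = 6.988 g
sodium succinate: 2.62 g/L × 3.74 L = 9.799 g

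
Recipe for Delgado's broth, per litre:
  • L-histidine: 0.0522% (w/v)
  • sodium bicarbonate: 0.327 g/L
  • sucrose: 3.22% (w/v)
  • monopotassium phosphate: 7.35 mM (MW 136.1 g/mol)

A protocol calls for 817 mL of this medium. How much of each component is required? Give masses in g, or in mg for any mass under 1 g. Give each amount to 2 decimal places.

L-histidine 426.47 mg; sodium bicarbonate 267.16 mg; sucrose 26.31 g; monopotassium phosphate 817.27 mg

Scale factor relative to 1 L: 0.817.
L-histidine: 0.0522% w/v = 0.522 g/L → 0.522 × 0.817 L = 0.426474 g = 426.47 mg
sodium bicarbonate: 0.327 g/L × 0.817 L = 0.267159 g = 267.16 mg
sucrose: 3.22 g per 100 mL × 817 mL ÷ 100 = 26.31 g
monopotassium phosphate: 7.35 mmol/L × 136.1 mg/mmol × 0.817 L = 817.27 mg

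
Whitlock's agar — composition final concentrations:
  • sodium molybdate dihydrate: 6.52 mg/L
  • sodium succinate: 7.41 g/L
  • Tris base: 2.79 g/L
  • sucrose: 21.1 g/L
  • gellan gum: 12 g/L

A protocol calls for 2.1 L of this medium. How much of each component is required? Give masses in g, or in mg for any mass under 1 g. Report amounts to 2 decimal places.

sodium molybdate dihydrate 13.69 mg; sodium succinate 15.56 g; Tris base 5.86 g; sucrose 44.31 g; gellan gum 25.20 g

Working volume: 2.1 L.
sodium molybdate dihydrate: 6.52 mg/L × 2.1 L = 13.69 mg
sodium succinate: 7.41 g/L × 2.1 L = 15.56 g
Tris base: 2.79 g/L × 2.1 L = 5.86 g
sucrose: 21.1 g/L × 2.1 L = 44.31 g
gellan gum: 12 g/L × 2.1 L = 25.20 g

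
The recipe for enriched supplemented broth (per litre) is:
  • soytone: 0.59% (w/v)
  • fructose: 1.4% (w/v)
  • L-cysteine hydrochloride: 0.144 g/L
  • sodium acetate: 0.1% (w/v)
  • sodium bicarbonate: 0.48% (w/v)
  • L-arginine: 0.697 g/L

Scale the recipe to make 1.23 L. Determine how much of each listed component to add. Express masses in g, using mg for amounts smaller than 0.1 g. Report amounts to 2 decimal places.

Working volume: 1.23 L.
soytone: 0.59 g per 100 mL × 1230 mL ÷ 100 = 7.26 g
fructose: 1.4% w/v = 14 g/L → 14 × 1.23 L = 17.22 g
L-cysteine hydrochloride: 0.144 g/L × 1.23 L = 0.18 g
sodium acetate: 0.1% w/v = 1 g/L → 1 × 1.23 L = 1.23 g
sodium bicarbonate: 0.48% w/v = 4.8 g/L → 4.8 × 1.23 L = 5.90 g
L-arginine: 0.697 g/L × 1.23 L = 0.86 g

soytone 7.26 g; fructose 17.22 g; L-cysteine hydrochloride 0.18 g; sodium acetate 1.23 g; sodium bicarbonate 5.90 g; L-arginine 0.86 g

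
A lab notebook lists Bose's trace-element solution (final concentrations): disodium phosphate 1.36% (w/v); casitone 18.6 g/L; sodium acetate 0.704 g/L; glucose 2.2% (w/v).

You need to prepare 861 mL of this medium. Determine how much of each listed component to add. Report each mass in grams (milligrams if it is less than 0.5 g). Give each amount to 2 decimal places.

Scale factor relative to 1 L: 0.861.
disodium phosphate: 1.36 g per 100 mL × 861 mL ÷ 100 = 11.71 g
casitone: 18.6 g/L × 0.861 L = 16.01 g
sodium acetate: 0.704 g/L × 0.861 L = 0.61 g
glucose: 2.2 g per 100 mL × 861 mL ÷ 100 = 18.94 g

disodium phosphate 11.71 g; casitone 16.01 g; sodium acetate 0.61 g; glucose 18.94 g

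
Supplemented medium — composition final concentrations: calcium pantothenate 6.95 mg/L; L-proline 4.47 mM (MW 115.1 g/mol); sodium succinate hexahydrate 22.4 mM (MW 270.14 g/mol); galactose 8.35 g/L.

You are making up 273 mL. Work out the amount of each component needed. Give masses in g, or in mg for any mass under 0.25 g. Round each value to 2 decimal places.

Working volume: 273 mL = 0.273 L.
calcium pantothenate: 6.95 mg/L × 0.273 L = 1.90 mg
L-proline: 4.47 mmol/L × 115.1 mg/mmol × 0.273 L = 140.46 mg
sodium succinate hexahydrate: 22.4 mmol/L × 270.14 g/mol × 0.273 L ÷ 1000 = 1.65 g
galactose: 8.35 g/L × 0.273 L = 2.28 g

calcium pantothenate 1.90 mg; L-proline 140.46 mg; sodium succinate hexahydrate 1.65 g; galactose 2.28 g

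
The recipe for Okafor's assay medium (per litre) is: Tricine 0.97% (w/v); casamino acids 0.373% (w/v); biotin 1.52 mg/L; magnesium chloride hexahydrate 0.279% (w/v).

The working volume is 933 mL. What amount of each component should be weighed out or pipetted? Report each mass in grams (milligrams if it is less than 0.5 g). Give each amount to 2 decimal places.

Scale factor relative to 1 L: 0.933.
Tricine: 0.97% w/v = 9.7 g/L → 9.7 × 0.933 L = 9.05 g
casamino acids: 0.373 g per 100 mL × 933 mL ÷ 100 = 3.48 g
biotin: 1.52 mg/L × 0.933 L = 1.42 mg
magnesium chloride hexahydrate: 0.279% w/v = 2.79 g/L → 2.79 × 0.933 L = 2.60 g

Tricine 9.05 g; casamino acids 3.48 g; biotin 1.42 mg; magnesium chloride hexahydrate 2.60 g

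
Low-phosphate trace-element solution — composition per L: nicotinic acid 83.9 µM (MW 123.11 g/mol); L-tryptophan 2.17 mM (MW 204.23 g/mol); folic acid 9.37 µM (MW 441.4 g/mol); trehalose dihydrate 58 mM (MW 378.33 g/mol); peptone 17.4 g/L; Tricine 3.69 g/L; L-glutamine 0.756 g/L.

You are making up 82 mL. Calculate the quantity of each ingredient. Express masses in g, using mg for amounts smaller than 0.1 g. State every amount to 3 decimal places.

nicotinic acid 0.847 mg; L-tryptophan 36.341 mg; folic acid 0.339 mg; trehalose dihydrate 1.799 g; peptone 1.427 g; Tricine 0.303 g; L-glutamine 61.992 mg

Target volume = 82 mL = 0.082 L.
nicotinic acid: 83.9 µmol/L × 123.11 g/mol × 0.082 L ÷ 1000 = 0.847 mg
L-tryptophan: 2.17 mmol/L × 204.23 mg/mmol × 0.082 L = 36.341 mg
folic acid: 9.37 µmol/L × 441.4 g/mol × 0.082 L ÷ 1000 = 0.339 mg
trehalose dihydrate: 58 mmol/L × 378.33 g/mol × 0.082 L ÷ 1000 = 1.799 g
peptone: 17.4 g/L × 0.082 L = 1.427 g
Tricine: 3.69 g/L × 0.082 L = 0.303 g
L-glutamine: 0.756 g/L × 0.082 L = 0.061992 g = 61.992 mg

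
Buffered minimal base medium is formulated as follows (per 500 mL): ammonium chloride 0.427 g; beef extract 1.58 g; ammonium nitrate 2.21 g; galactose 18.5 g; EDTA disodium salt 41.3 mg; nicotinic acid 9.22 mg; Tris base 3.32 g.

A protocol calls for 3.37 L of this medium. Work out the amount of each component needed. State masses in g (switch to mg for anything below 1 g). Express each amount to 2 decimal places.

ammonium chloride 2.88 g; beef extract 10.65 g; ammonium nitrate 14.90 g; galactose 124.69 g; EDTA disodium salt 278.36 mg; nicotinic acid 62.14 mg; Tris base 22.38 g

Scale factor = 3370 mL / 500 mL = 6.74.
ammonium chloride: 0.427 g × (3370 mL / 500 mL) = 2.88 g
beef extract: 1.58 g × (3370 mL / 500 mL) = 10.65 g
ammonium nitrate: 2.21 g × (3370 mL / 500 mL) = 14.90 g
galactose: 18.5 g × (3370 mL / 500 mL) = 124.69 g
EDTA disodium salt: 41.3 mg × (3370 mL / 500 mL) = 278.36 mg
nicotinic acid: 9.22 mg × (3370 mL / 500 mL) = 62.14 mg
Tris base: 3.32 g × (3370 mL / 500 mL) = 22.38 g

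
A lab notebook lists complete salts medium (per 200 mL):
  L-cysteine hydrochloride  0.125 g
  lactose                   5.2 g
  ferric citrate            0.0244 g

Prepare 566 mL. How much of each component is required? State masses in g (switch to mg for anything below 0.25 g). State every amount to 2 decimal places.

L-cysteine hydrochloride 0.35 g; lactose 14.72 g; ferric citrate 69.05 mg

Ratio of target to recipe volume: 566 / 200 = 2.83.
L-cysteine hydrochloride: 0.125 g × (566 mL / 200 mL) = 0.35 g
lactose: 5.2 g × (566 mL / 200 mL) = 14.72 g
ferric citrate: 0.0244 g × (566 mL / 200 mL) = 0.069052 g = 69.05 mg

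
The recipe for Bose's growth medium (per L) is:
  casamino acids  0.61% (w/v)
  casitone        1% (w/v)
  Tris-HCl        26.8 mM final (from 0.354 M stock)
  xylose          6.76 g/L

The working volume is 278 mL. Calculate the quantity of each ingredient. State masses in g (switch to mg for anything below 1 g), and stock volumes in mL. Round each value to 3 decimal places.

casamino acids 1.696 g; casitone 2.780 g; Tris-HCl 21.046 mL; xylose 1.879 g

Working volume: 278 mL = 0.278 L.
casamino acids: 0.61% w/v = 6.1 g/L → 6.1 × 0.278 L = 1.696 g
casitone: 1% w/v = 10 g/L → 10 × 0.278 L = 2.780 g
Tris-HCl: C1V1 = C2V2 → 26.8 mM × 278 mL ÷ 354 mM = 21.046 mL
xylose: 6.76 g/L × 0.278 L = 1.879 g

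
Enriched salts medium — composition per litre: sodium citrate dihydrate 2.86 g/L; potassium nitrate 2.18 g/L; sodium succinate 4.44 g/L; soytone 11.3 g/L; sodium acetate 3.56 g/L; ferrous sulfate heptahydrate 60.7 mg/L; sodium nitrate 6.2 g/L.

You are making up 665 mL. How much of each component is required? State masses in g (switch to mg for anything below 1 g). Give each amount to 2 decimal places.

sodium citrate dihydrate 1.90 g; potassium nitrate 1.45 g; sodium succinate 2.95 g; soytone 7.51 g; sodium acetate 2.37 g; ferrous sulfate heptahydrate 40.37 mg; sodium nitrate 4.12 g

Target volume = 665 mL = 0.665 L.
sodium citrate dihydrate: 2.86 g/L × 0.665 L = 1.90 g
potassium nitrate: 2.18 g/L × 0.665 L = 1.45 g
sodium succinate: 4.44 g/L × 0.665 L = 2.95 g
soytone: 11.3 g/L × 0.665 L = 7.51 g
sodium acetate: 3.56 g/L × 0.665 L = 2.37 g
ferrous sulfate heptahydrate: 60.7 mg/L × 0.665 L = 40.37 mg
sodium nitrate: 6.2 g/L × 0.665 L = 4.12 g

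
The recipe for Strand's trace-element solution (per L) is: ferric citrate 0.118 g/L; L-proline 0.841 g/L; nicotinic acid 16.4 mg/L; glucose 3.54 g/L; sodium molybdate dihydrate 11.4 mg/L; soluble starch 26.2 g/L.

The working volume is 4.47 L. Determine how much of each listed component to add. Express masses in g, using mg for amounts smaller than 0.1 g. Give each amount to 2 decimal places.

Working volume: 4.47 L.
ferric citrate: 0.118 g/L × 4.47 L = 0.53 g
L-proline: 0.841 g/L × 4.47 L = 3.76 g
nicotinic acid: 16.4 mg/L × 4.47 L = 73.31 mg
glucose: 3.54 g/L × 4.47 L = 15.82 g
sodium molybdate dihydrate: 11.4 mg/L × 4.47 L = 50.96 mg
soluble starch: 26.2 g/L × 4.47 L = 117.11 g

ferric citrate 0.53 g; L-proline 3.76 g; nicotinic acid 73.31 mg; glucose 15.82 g; sodium molybdate dihydrate 50.96 mg; soluble starch 117.11 g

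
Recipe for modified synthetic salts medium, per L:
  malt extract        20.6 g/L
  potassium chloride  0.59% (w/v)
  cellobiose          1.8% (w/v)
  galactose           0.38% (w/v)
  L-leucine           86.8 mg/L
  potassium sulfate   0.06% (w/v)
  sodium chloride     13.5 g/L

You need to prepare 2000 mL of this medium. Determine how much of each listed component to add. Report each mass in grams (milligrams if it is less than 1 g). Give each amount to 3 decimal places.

malt extract 41.200 g; potassium chloride 11.800 g; cellobiose 36.000 g; galactose 7.600 g; L-leucine 173.600 mg; potassium sulfate 1.200 g; sodium chloride 27.000 g

Scale factor relative to 1 L: 2.
malt extract: 20.6 g/L × 2 L = 41.200 g
potassium chloride: 0.59 g per 100 mL × 2000 mL ÷ 100 = 11.800 g
cellobiose: 1.8 g per 100 mL × 2000 mL ÷ 100 = 36.000 g
galactose: 0.38% w/v = 3.8 g/L → 3.8 × 2 L = 7.600 g
L-leucine: 86.8 mg/L × 2 L = 173.600 mg
potassium sulfate: 0.06% w/v = 0.6 g/L → 0.6 × 2 L = 1.200 g
sodium chloride: 13.5 g/L × 2 L = 27.000 g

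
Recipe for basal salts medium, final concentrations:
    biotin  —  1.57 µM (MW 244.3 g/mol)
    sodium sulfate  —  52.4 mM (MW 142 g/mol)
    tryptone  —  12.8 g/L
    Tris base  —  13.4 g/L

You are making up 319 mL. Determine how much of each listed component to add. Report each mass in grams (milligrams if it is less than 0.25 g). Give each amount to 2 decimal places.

Working volume: 319 mL = 0.319 L.
biotin: 1.57 µmol/L × 244.3 g/mol × 0.319 L ÷ 1000 = 0.12 mg
sodium sulfate: 52.4 mmol/L × 142 g/mol × 0.319 L ÷ 1000 = 2.37 g
tryptone: 12.8 g/L × 0.319 L = 4.08 g
Tris base: 13.4 g/L × 0.319 L = 4.27 g

biotin 0.12 mg; sodium sulfate 2.37 g; tryptone 4.08 g; Tris base 4.27 g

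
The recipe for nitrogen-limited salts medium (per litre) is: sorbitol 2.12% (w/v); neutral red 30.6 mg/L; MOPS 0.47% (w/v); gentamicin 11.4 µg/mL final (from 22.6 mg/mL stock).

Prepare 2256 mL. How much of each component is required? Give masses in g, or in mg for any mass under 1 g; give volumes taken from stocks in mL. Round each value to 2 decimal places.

Scale factor relative to 1 L: 2.256.
sorbitol: 2.12% w/v = 21.2 g/L → 21.2 × 2.256 L = 47.83 g
neutral red: 30.6 mg/L × 2.256 L = 69.03 mg
MOPS: 0.47% w/v = 4.7 g/L → 4.7 × 2.256 L = 10.60 g
gentamicin: V = C2·V2/C1 = 11.4 µg/mL × 2256 mL ÷ 22600 µg/mL = 1.14 mL

sorbitol 47.83 g; neutral red 69.03 mg; MOPS 10.60 g; gentamicin 1.14 mL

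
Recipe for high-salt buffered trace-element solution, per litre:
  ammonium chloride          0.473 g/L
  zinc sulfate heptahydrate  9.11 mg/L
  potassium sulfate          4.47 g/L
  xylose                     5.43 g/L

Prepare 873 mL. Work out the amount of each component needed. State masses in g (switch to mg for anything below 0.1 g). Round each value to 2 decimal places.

Scale factor relative to 1 L: 0.873.
ammonium chloride: 0.473 g/L × 0.873 L = 0.41 g
zinc sulfate heptahydrate: 9.11 mg/L × 0.873 L = 7.95 mg
potassium sulfate: 4.47 g/L × 0.873 L = 3.90 g
xylose: 5.43 g/L × 0.873 L = 4.74 g

ammonium chloride 0.41 g; zinc sulfate heptahydrate 7.95 mg; potassium sulfate 3.90 g; xylose 4.74 g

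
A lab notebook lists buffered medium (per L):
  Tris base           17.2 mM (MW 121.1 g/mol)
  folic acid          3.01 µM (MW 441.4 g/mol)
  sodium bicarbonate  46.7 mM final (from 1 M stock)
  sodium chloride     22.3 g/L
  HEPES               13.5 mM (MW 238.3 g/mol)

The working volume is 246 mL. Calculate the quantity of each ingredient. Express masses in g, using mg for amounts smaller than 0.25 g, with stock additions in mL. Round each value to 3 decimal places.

Tris base 0.512 g; folic acid 0.327 mg; sodium bicarbonate 11.488 mL; sodium chloride 5.486 g; HEPES 0.791 g

Scale factor relative to 1 L: 0.246.
Tris base: 17.2 mmol/L × 121.1 g/mol × 0.246 L ÷ 1000 = 0.512 g
folic acid: 3.01 µmol/L × 441.4 g/mol × 0.246 L ÷ 1000 = 0.327 mg
sodium bicarbonate: C1V1 = C2V2 → 46.7 mM × 246 mL ÷ 1000 mM = 11.488 mL
sodium chloride: 22.3 g/L × 0.246 L = 5.486 g
HEPES: 13.5 mmol/L × 238.3 g/mol × 0.246 L ÷ 1000 = 0.791 g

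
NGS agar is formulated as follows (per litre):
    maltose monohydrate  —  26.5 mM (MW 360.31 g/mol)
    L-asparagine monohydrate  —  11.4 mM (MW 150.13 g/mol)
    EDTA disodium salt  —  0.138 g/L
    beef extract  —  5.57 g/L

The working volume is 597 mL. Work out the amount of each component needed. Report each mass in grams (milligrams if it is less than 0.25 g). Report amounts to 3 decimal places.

maltose monohydrate 5.700 g; L-asparagine monohydrate 1.022 g; EDTA disodium salt 82.386 mg; beef extract 3.325 g

Scale factor relative to 1 L: 0.597.
maltose monohydrate: 26.5 mmol/L × 360.31 g/mol × 0.597 L ÷ 1000 = 5.700 g
L-asparagine monohydrate: 11.4 mmol/L × 150.13 g/mol × 0.597 L ÷ 1000 = 1.022 g
EDTA disodium salt: 0.138 g/L × 0.597 L = 0.082386 g = 82.386 mg
beef extract: 5.57 g/L × 0.597 L = 3.325 g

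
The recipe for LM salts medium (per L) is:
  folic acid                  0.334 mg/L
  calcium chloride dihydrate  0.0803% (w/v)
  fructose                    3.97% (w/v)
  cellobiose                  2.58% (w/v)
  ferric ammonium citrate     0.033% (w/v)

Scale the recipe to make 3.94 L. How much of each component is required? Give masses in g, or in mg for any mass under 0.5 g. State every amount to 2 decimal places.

Working volume: 3.94 L.
folic acid: 0.334 mg/L × 3.94 L = 1.32 mg
calcium chloride dihydrate: 0.0803% w/v = 0.803 g/L → 0.803 × 3.94 L = 3.16 g
fructose: 3.97 g per 100 mL × 3940 mL ÷ 100 = 156.42 g
cellobiose: 2.58 g per 100 mL × 3940 mL ÷ 100 = 101.65 g
ferric ammonium citrate: 0.033 g per 100 mL × 3940 mL ÷ 100 = 1.30 g

folic acid 1.32 mg; calcium chloride dihydrate 3.16 g; fructose 156.42 g; cellobiose 101.65 g; ferric ammonium citrate 1.30 g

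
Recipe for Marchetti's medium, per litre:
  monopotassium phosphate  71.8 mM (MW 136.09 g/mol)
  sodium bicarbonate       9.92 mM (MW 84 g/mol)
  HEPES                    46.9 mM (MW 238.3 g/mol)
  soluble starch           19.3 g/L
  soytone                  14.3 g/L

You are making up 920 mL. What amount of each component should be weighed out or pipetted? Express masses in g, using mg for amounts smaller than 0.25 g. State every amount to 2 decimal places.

Scale factor relative to 1 L: 0.92.
monopotassium phosphate: 71.8 mmol/L × 136.09 g/mol × 0.92 L ÷ 1000 = 8.99 g
sodium bicarbonate: 9.92 mmol/L × 84 g/mol × 0.92 L ÷ 1000 = 0.77 g
HEPES: 46.9 mmol/L × 238.3 g/mol × 0.92 L ÷ 1000 = 10.28 g
soluble starch: 19.3 g/L × 0.92 L = 17.76 g
soytone: 14.3 g/L × 0.92 L = 13.16 g

monopotassium phosphate 8.99 g; sodium bicarbonate 0.77 g; HEPES 10.28 g; soluble starch 17.76 g; soytone 13.16 g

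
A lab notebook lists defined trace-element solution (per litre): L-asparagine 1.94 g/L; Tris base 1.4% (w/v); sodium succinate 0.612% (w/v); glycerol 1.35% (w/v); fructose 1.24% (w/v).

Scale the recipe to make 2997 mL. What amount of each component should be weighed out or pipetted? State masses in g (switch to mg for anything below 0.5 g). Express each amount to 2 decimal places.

L-asparagine 5.81 g; Tris base 41.96 g; sodium succinate 18.34 g; glycerol 40.46 g; fructose 37.16 g

Working volume: 2997 mL = 2.997 L.
L-asparagine: 1.94 g/L × 2.997 L = 5.81 g
Tris base: 1.4% w/v = 14 g/L → 14 × 2.997 L = 41.96 g
sodium succinate: 0.612 g per 100 mL × 2997 mL ÷ 100 = 18.34 g
glycerol: 1.35 g per 100 mL × 2997 mL ÷ 100 = 40.46 g
fructose: 1.24 g per 100 mL × 2997 mL ÷ 100 = 37.16 g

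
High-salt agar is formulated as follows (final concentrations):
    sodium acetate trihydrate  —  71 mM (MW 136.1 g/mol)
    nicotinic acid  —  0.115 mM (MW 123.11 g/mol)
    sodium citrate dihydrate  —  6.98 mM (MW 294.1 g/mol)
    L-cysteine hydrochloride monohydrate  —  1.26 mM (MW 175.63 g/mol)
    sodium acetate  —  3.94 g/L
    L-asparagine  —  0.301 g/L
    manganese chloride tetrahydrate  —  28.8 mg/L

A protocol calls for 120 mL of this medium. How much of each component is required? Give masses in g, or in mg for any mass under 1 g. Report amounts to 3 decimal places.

sodium acetate trihydrate 1.160 g; nicotinic acid 1.699 mg; sodium citrate dihydrate 246.338 mg; L-cysteine hydrochloride monohydrate 26.555 mg; sodium acetate 472.800 mg; L-asparagine 36.120 mg; manganese chloride tetrahydrate 3.456 mg

Working volume: 120 mL = 0.12 L.
sodium acetate trihydrate: 71 mmol/L × 136.1 g/mol × 0.12 L ÷ 1000 = 1.160 g
nicotinic acid: 0.115 mmol/L × 123.11 mg/mmol × 0.12 L = 1.699 mg
sodium citrate dihydrate: 6.98 mmol/L × 294.1 mg/mmol × 0.12 L = 246.338 mg
L-cysteine hydrochloride monohydrate: 1.26 mmol/L × 175.63 mg/mmol × 0.12 L = 26.555 mg
sodium acetate: 3.94 g/L × 0.12 L = 0.4728 g = 472.800 mg
L-asparagine: 0.301 g/L × 0.12 L = 0.03612 g = 36.120 mg
manganese chloride tetrahydrate: 28.8 mg/L × 0.12 L = 3.456 mg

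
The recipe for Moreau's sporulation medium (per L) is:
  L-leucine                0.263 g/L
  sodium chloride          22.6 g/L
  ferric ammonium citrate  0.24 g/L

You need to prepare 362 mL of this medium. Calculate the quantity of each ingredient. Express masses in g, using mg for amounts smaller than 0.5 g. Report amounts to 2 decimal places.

L-leucine 95.21 mg; sodium chloride 8.18 g; ferric ammonium citrate 86.88 mg

Scale factor relative to 1 L: 0.362.
L-leucine: 0.263 g/L × 0.362 L = 0.095206 g = 95.21 mg
sodium chloride: 22.6 g/L × 0.362 L = 8.18 g
ferric ammonium citrate: 0.24 g/L × 0.362 L = 0.08688 g = 86.88 mg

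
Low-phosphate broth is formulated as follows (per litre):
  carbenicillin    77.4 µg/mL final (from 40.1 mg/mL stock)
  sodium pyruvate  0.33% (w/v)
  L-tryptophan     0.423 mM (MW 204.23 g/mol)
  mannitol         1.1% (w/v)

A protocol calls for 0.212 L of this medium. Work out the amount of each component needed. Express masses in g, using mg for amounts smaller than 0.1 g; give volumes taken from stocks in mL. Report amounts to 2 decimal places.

carbenicillin 0.41 mL; sodium pyruvate 0.70 g; L-tryptophan 18.31 mg; mannitol 2.33 g

Working volume: 0.212 L.
carbenicillin: dilute stock: 77.4 µg/mL × 212 mL ÷ 40100 µg/mL = 0.41 mL
sodium pyruvate: 0.33% w/v = 3.3 g/L → 3.3 × 0.212 L = 0.70 g
L-tryptophan: 0.423 mmol/L × 204.23 mg/mmol × 0.212 L = 18.31 mg
mannitol: 1.1% w/v = 11 g/L → 11 × 0.212 L = 2.33 g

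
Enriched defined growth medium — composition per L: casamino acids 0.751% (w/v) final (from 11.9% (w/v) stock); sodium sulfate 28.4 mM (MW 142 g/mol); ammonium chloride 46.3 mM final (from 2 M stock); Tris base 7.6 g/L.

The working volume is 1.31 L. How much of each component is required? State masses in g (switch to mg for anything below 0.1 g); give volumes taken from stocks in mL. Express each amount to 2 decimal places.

Working volume: 1.31 L.
casamino acids: V = C2·V2/C1 = 0.751% ÷ 11.9% × 1310 mL = 82.67 mL
sodium sulfate: 28.4 mmol/L × 142 g/mol × 1.31 L ÷ 1000 = 5.28 g
ammonium chloride: dilute stock: 46.3 mM × 1310 mL ÷ 2000 mM = 30.33 mL
Tris base: 7.6 g/L × 1.31 L = 9.96 g

casamino acids 82.67 mL; sodium sulfate 5.28 g; ammonium chloride 30.33 mL; Tris base 9.96 g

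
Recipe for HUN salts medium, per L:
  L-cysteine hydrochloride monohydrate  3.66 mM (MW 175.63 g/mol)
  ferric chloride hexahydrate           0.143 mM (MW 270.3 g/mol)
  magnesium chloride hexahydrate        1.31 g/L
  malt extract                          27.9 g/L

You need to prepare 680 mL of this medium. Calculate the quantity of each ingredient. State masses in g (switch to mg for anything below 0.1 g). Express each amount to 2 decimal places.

Working volume: 680 mL = 0.68 L.
L-cysteine hydrochloride monohydrate: 3.66 mmol/L × 175.63 g/mol × 0.68 L ÷ 1000 = 0.44 g
ferric chloride hexahydrate: 0.143 mmol/L × 270.3 mg/mmol × 0.68 L = 26.28 mg
magnesium chloride hexahydrate: 1.31 g/L × 0.68 L = 0.89 g
malt extract: 27.9 g/L × 0.68 L = 18.97 g

L-cysteine hydrochloride monohydrate 0.44 g; ferric chloride hexahydrate 26.28 mg; magnesium chloride hexahydrate 0.89 g; malt extract 18.97 g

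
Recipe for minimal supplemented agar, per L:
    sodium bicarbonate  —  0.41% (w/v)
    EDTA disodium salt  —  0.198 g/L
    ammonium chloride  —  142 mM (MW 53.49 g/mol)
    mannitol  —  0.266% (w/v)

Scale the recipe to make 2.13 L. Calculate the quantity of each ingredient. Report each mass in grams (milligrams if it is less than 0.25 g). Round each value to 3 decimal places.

Scale factor relative to 1 L: 2.13.
sodium bicarbonate: 0.41 g per 100 mL × 2130 mL ÷ 100 = 8.733 g
EDTA disodium salt: 0.198 g/L × 2.13 L = 0.422 g
ammonium chloride: 142 mmol/L × 53.49 g/mol × 2.13 L ÷ 1000 = 16.179 g
mannitol: 0.266% w/v = 2.66 g/L → 2.66 × 2.13 L = 5.666 g

sodium bicarbonate 8.733 g; EDTA disodium salt 0.422 g; ammonium chloride 16.179 g; mannitol 5.666 g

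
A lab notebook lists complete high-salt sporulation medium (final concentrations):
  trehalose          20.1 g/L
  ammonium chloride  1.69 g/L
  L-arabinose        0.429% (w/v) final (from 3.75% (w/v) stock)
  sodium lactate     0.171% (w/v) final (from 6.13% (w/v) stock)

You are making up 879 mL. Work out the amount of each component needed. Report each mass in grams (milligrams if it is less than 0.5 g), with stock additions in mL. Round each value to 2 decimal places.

Scale factor relative to 1 L: 0.879.
trehalose: 20.1 g/L × 0.879 L = 17.67 g
ammonium chloride: 1.69 g/L × 0.879 L = 1.49 g
L-arabinose: dilute stock: 0.429% ÷ 3.75% × 879 mL = 100.56 mL
sodium lactate: C1V1 = C2V2 → 0.171% ÷ 6.13% × 879 mL = 24.52 mL

trehalose 17.67 g; ammonium chloride 1.49 g; L-arabinose 100.56 mL; sodium lactate 24.52 mL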